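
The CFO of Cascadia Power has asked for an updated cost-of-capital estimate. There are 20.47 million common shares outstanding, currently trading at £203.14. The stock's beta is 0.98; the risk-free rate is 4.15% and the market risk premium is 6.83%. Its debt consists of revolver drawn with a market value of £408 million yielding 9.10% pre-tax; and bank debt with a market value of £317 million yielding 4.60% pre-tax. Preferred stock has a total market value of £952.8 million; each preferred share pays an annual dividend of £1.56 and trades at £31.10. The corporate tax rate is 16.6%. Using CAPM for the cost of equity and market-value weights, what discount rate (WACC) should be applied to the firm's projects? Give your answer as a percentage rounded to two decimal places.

9.28%

Cost of equity via CAPM: Re = 4.15% + 0.98 × 6.83% = 10.8434%.
Cost of preferred: Rp = 1.56 / 31.1 = 5.0161%.
Market value of equity E = 203.14 × 20.47m = 4158.2758m.
Total capital V = 4158.2758 + 952.8 + 408 + 317 = 5836.0758.
Equity: weight = 4158.2758/5836.0758 = 0.7125; cost = 10.8434%.
Preferred: weight = 952.8/5836.0758 = 0.1633; cost = 5.0161%.
Revolver drawn: weight = 408/5836.0758 = 0.0699; after-tax cost = 9.1% × (1 − 16.6%) = 7.5894%.
Bank debt: weight = 317/5836.0758 = 0.0543; after-tax cost = 4.6% × (1 − 16.6%) = 3.8364%.
WACC = 0.7125 × 10.8434% + 0.1633 × 5.0161% + 0.0699 × 7.5894% + 0.0543 × 3.8364% = 9.2839%.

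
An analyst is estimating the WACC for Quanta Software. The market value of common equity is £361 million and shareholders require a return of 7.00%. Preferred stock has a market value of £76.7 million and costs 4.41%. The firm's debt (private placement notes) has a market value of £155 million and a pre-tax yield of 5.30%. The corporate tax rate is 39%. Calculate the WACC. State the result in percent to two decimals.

Total capital V = 361 + 76.7 + 155 = 592.7.
Equity: weight = 361/592.7 = 0.6091; cost = 7%.
Preferred: weight = 76.7/592.7 = 0.1294; cost = 4.41%.
Private placement notes: weight = 155/592.7 = 0.2615; after-tax cost = 5.3% × (1 − 39%) = 3.2330%.
WACC = 0.6091 × 7.0000% + 0.1294 × 4.4100% + 0.2615 × 3.2330% = 5.6797%.

5.68%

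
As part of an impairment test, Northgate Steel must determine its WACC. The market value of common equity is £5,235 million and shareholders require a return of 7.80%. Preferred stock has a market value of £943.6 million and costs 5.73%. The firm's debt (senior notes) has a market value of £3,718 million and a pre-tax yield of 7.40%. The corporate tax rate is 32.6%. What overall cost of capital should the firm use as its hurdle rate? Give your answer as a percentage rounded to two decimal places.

Total capital V = 5235 + 943.6 + 3718 = 9896.6.
Equity: weight = 5235/9896.6 = 0.5290; cost = 7.8%.
Preferred: weight = 943.6/9896.6 = 0.0953; cost = 5.73%.
Senior notes: weight = 3718/9896.6 = 0.3757; after-tax cost = 7.4% × (1 − 32.6%) = 4.9876%.
WACC = 0.5290 × 7.8000% + 0.0953 × 5.7300% + 0.3757 × 4.9876% = 6.5461%.

6.55%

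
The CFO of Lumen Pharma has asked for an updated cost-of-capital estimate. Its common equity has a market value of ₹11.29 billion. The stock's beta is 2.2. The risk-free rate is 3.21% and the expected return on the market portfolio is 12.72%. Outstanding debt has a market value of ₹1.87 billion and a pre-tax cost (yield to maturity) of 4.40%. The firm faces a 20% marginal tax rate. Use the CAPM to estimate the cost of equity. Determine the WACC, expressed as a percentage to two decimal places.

21.20%

Market risk premium = 12.72% − 3.21% = 9.51%.
Cost of equity via CAPM: Re = 3.21% + 2.2 × 9.51% = 24.1320%.
Total capital V = 11.29 + 1.87 = 13.16.
Equity: weight = 11.29/13.16 = 0.8579; cost = 24.132%.
Debt: weight = 1.87/13.16 = 0.1421; after-tax cost = 4.4% × (1 − 20%) = 3.5200%.
WACC = 0.8579 × 24.1320% + 0.1421 × 3.5200% = 21.2031%.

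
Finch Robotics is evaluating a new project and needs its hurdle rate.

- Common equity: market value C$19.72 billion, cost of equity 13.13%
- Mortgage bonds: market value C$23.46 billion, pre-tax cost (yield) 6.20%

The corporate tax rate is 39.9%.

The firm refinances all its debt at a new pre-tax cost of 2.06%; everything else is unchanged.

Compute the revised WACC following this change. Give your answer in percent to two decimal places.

After the change:
Total capital V = 19.72 + 23.46 = 43.18.
Equity: weight = 19.72/43.18 = 0.4567; cost = 13.13%.
Mortgage bonds: weight = 23.46/43.18 = 0.5433; after-tax cost = 2.06% × (1 − 39.9%) = 1.2381%.
WACC = 0.4567 × 13.1300% + 0.5433 × 1.2381% = 6.6690%.

6.67%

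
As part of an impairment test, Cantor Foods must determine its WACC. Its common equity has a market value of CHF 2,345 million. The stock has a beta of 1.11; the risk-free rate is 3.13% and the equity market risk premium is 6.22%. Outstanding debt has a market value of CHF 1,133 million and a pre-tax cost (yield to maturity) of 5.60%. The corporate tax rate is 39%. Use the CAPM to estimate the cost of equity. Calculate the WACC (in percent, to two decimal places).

Cost of equity via CAPM: Re = 3.13% + 1.11 × 6.22% = 10.0342%.
Total capital V = 2345 + 1133 = 3478.
Equity: weight = 2345/3478 = 0.6742; cost = 10.0342%.
Debt: weight = 1133/3478 = 0.3258; after-tax cost = 5.6% × (1 − 39%) = 3.4160%.
WACC = 0.6742 × 10.0342% + 0.3258 × 3.4160% = 7.8782%.

7.88%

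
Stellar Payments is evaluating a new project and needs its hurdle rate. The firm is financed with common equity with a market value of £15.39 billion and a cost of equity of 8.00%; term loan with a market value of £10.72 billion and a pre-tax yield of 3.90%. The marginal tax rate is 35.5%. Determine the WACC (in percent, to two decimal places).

Total capital V = 15.39 + 10.72 = 26.11.
Equity: weight = 15.39/26.11 = 0.5894; cost = 8%.
Term loan: weight = 10.72/26.11 = 0.4106; after-tax cost = 3.9% × (1 − 35.5%) = 2.5155%.
WACC = 0.5894 × 8.0000% + 0.4106 × 2.5155% = 5.7482%.

5.75%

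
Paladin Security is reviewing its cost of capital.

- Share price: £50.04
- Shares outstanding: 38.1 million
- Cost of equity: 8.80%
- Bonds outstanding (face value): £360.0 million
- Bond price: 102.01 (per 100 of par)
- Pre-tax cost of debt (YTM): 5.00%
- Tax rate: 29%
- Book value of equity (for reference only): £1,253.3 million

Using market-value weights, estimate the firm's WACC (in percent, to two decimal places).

Market value of equity E = 50.04 × 38.1m = 1906.524m. Market value of debt D = 360m × 102.01/100 = 367.236m.
Total capital V = 1906.524 + 367.236 = 2273.76.
Equity: weight = 1906.524/2273.76 = 0.8385; cost = 8.8%.
Bonds outstanding: weight = 367.236/2273.76 = 0.1615; after-tax cost = 5% × (1 − 29%) = 3.5500%.
WACC = 0.8385 × 8.8000% + 0.1615 × 3.5500% = 7.9521%.

7.95%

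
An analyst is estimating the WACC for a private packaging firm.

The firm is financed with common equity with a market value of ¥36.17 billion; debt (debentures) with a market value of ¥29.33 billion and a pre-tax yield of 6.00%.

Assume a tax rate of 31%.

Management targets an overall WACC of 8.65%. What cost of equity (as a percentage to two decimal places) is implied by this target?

12.31%

Total capital V = 36.17 + 29.33 = 65.5.
Equity weight = 36.17/65.5 = 0.5522.
Debentures weight = 29.33/65.5 = 0.4478.
Debt contribution = 0.4478 × 6% × (1 − 31%) = 1.8538%.
Required equity contribution = 8.65% − 1.8538% = 6.7962%.
Re = 6.7962% / 0.5522 = 12.3071%.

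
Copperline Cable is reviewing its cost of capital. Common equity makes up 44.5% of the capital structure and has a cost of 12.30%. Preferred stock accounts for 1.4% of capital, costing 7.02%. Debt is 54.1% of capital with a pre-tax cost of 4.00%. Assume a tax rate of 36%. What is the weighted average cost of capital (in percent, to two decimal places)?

6.96%

After-tax cost of debt = 4% × (1 − 36%) = 2.5600%.
WACC = 0.445 × 12.3000% + 0.014 × 7.0200% + 0.541 × 2.5600% = 6.9567%.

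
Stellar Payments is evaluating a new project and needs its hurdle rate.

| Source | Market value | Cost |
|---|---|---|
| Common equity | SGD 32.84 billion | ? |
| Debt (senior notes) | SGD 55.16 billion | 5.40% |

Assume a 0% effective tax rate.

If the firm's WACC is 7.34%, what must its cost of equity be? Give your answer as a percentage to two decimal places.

10.60%

Total capital V = 32.84 + 55.16 = 88.
Equity weight = 32.84/88 = 0.3732.
Senior notes weight = 55.16/88 = 0.6268.
Debt contribution = 0.6268 × 5.4% × (1 − 0%) = 3.3848%.
Required equity contribution = 7.34% − 3.3848% = 3.9552%.
Re = 3.9552% / 0.3732 = 10.5985%.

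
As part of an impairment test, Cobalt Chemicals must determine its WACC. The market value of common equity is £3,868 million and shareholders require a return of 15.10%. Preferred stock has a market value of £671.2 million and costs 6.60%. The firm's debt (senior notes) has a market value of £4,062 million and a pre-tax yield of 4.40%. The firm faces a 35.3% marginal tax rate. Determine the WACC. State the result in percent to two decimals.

8.65%

Total capital V = 3868 + 671.2 + 4062 = 8601.2.
Equity: weight = 3868/8601.2 = 0.4497; cost = 15.1%.
Preferred: weight = 671.2/8601.2 = 0.0780; cost = 6.6%.
Senior notes: weight = 4062/8601.2 = 0.4723; after-tax cost = 4.4% × (1 − 35.3%) = 2.8468%.
WACC = 0.4497 × 15.1000% + 0.0780 × 6.6000% + 0.4723 × 2.8468% = 8.6500%.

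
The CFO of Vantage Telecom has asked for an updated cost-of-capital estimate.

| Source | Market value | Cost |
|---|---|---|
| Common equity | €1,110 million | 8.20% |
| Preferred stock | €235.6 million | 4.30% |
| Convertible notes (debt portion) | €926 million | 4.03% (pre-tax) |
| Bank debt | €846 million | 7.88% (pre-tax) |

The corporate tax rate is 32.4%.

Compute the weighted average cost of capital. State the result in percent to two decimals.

5.50%

Total capital V = 1110 + 235.6 + 926 + 846 = 3117.6.
Equity: weight = 1110/3117.6 = 0.3560; cost = 8.2%.
Preferred: weight = 235.6/3117.6 = 0.0756; cost = 4.3%.
Convertible notes (debt portion): weight = 926/3117.6 = 0.2970; after-tax cost = 4.03% × (1 − 32.4%) = 2.7243%.
Bank debt: weight = 846/3117.6 = 0.2714; after-tax cost = 7.88% × (1 − 32.4%) = 5.3269%.
WACC = 0.3560 × 8.2000% + 0.0756 × 4.3000% + 0.2970 × 2.7243% + 0.2714 × 5.3269% = 5.4992%.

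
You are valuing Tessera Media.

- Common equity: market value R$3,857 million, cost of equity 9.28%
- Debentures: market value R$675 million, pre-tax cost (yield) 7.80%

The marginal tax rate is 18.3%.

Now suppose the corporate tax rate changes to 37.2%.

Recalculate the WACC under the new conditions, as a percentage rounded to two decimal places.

8.63%

After the change:
Total capital V = 3857 + 675 = 4532.
Equity: weight = 3857/4532 = 0.8511; cost = 9.28%.
Debentures: weight = 675/4532 = 0.1489; after-tax cost = 7.8% × (1 − 37.2%) = 4.8984%.
WACC = 0.8511 × 9.2800% + 0.1489 × 4.8984% = 8.6274%.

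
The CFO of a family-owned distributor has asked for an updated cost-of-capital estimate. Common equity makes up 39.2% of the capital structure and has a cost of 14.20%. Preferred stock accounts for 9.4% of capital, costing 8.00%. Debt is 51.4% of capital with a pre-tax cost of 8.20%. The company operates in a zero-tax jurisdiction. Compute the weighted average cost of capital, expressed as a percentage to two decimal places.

10.53%

After-tax cost of debt = 8.2% × (1 − 0%) = 8.2000%.
WACC = 0.392 × 14.2000% + 0.094 × 8.0000% + 0.514 × 8.2000% = 10.5332%.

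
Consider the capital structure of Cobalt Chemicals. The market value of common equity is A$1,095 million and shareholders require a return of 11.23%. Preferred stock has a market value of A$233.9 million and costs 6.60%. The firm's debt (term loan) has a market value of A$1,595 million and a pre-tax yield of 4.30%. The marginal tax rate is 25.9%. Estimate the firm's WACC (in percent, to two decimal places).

6.47%

Total capital V = 1095 + 233.9 + 1595 = 2923.9.
Equity: weight = 1095/2923.9 = 0.3745; cost = 11.23%.
Preferred: weight = 233.9/2923.9 = 0.0800; cost = 6.6%.
Term loan: weight = 1595/2923.9 = 0.5455; after-tax cost = 4.3% × (1 − 25.9%) = 3.1863%.
WACC = 0.3745 × 11.2300% + 0.0800 × 6.6000% + 0.5455 × 3.1863% = 6.4717%.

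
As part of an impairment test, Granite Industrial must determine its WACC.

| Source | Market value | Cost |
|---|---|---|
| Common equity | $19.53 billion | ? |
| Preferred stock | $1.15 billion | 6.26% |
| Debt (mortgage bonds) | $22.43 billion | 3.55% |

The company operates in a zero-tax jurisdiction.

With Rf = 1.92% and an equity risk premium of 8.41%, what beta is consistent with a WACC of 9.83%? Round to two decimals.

1.82

Total capital V = 19.53 + 1.15 + 22.43 = 43.11.
Equity weight = 19.53/43.11 = 0.4530.
Preferred weight = 1.15/43.11 = 0.0267.
Mortgage bonds weight = 22.43/43.11 = 0.5203.
Debt contribution = 0.5203 × 3.55% × (1 − 0%) = 1.8471%.
Preferred contribution = 0.0267 × 6.26% = 0.1670%.
Required equity contribution = 9.83% − 2.0140% = 7.8160%  ⇒  Re = 17.2527%.
CAPM: 17.2527% = 1.92% + β × 8.41%  ⇒  β = 1.8232.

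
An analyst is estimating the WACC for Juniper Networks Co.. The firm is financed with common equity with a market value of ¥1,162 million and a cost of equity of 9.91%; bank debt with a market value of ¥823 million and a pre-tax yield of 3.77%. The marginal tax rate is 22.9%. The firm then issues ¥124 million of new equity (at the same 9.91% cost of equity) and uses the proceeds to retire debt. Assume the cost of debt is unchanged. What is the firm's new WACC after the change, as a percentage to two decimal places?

7.44%

After the change:
Total capital V = 1286 + 699 = 1985.
Equity: weight = 1286/1985 = 0.6479; cost = 9.91%.
Bank debt: weight = 699/1985 = 0.3521; after-tax cost = 3.77% × (1 − 22.9%) = 2.9067%.
WACC = 0.6479 × 9.9100% + 0.3521 × 2.9067% = 7.4438%.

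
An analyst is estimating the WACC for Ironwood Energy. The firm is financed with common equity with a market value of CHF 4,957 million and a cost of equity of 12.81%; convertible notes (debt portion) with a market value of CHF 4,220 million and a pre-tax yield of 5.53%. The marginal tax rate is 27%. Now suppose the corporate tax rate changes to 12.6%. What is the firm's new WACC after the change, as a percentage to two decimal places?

After the change:
Total capital V = 4957 + 4220 = 9177.
Equity: weight = 4957/9177 = 0.5402; cost = 12.81%.
Convertible notes (debt portion): weight = 4220/9177 = 0.4598; after-tax cost = 5.53% × (1 − 12.6%) = 4.8332%.
WACC = 0.5402 × 12.8100% + 0.4598 × 4.8332% = 9.1419%.

9.14%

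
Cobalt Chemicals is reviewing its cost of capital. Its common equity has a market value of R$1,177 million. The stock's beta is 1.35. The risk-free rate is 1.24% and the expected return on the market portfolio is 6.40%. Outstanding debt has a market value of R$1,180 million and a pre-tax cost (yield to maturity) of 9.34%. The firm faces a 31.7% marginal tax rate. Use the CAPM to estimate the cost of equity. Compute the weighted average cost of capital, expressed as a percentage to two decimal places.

Market risk premium = 6.4% − 1.24% = 5.16%.
Cost of equity via CAPM: Re = 1.24% + 1.35 × 5.16% = 8.2060%.
Total capital V = 1177 + 1180 = 2357.
Equity: weight = 1177/2357 = 0.4994; cost = 8.206%.
Debt: weight = 1180/2357 = 0.5006; after-tax cost = 9.34% × (1 − 31.7%) = 6.3792%.
WACC = 0.4994 × 8.2060% + 0.5006 × 6.3792% = 7.2914%.

7.29%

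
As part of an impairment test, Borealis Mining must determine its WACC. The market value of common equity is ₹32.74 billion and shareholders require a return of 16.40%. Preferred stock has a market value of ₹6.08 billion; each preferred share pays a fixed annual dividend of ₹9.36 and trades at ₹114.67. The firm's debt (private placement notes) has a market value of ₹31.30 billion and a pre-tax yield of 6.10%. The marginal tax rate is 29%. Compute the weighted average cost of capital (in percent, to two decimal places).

10.30%

Cost of preferred: Rp = 9.36 / 114.67 = 8.1626%.
Total capital V = 32.74 + 6.08 + 31.3 = 70.12.
Equity: weight = 32.74/70.12 = 0.4669; cost = 16.4%.
Preferred: weight = 6.08/70.12 = 0.0867; cost = 8.1626%.
Private placement notes: weight = 31.3/70.12 = 0.4464; after-tax cost = 6.1% × (1 − 29%) = 4.3310%.
WACC = 0.4669 × 16.4000% + 0.0867 × 8.1626% + 0.4464 × 4.3310% = 10.2984%.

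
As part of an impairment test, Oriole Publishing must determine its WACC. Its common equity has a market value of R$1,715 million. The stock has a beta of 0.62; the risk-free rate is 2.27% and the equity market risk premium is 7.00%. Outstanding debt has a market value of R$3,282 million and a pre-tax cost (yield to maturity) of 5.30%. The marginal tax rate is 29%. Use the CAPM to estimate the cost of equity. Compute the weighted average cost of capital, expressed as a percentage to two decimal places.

4.74%

Cost of equity via CAPM: Re = 2.27% + 0.62 × 7.0% = 6.6100%.
Total capital V = 1715 + 3282 = 4997.
Equity: weight = 1715/4997 = 0.3432; cost = 6.61%.
Debt: weight = 3282/4997 = 0.6568; after-tax cost = 5.3% × (1 − 29%) = 3.7630%.
WACC = 0.3432 × 6.6100% + 0.6568 × 3.7630% = 4.7401%.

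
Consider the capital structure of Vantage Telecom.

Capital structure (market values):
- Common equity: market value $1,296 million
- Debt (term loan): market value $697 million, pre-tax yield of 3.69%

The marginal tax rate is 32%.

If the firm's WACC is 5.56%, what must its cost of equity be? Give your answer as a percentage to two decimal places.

7.20%

Total capital V = 1296 + 697 = 1993.
Equity weight = 1296/1993 = 0.6503.
Term loan weight = 697/1993 = 0.3497.
Debt contribution = 0.3497 × 3.69% × (1 − 32%) = 0.8775%.
Required equity contribution = 5.56% − 0.8775% = 4.6825%.
Re = 4.6825% / 0.6503 = 7.2007%.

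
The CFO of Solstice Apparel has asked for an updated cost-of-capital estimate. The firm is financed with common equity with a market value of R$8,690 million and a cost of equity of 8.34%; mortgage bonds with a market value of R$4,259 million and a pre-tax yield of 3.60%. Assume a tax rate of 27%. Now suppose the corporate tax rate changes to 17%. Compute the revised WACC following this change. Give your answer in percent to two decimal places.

After the change:
Total capital V = 8690 + 4259 = 12949.
Equity: weight = 8690/12949 = 0.6711; cost = 8.34%.
Mortgage bonds: weight = 4259/12949 = 0.3289; after-tax cost = 3.6% × (1 − 17%) = 2.9880%.
WACC = 0.6711 × 8.3400% + 0.3289 × 2.9880% = 6.5797%.

6.58%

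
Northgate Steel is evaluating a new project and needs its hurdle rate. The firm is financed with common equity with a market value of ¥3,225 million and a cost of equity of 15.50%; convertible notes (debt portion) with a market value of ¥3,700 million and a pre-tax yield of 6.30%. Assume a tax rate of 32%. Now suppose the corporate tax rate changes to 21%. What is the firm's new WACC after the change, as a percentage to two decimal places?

After the change:
Total capital V = 3225 + 3700 = 6925.
Equity: weight = 3225/6925 = 0.4657; cost = 15.5%.
Convertible notes (debt portion): weight = 3700/6925 = 0.5343; after-tax cost = 6.3% × (1 − 21%) = 4.9770%.
WACC = 0.4657 × 15.5000% + 0.5343 × 4.9770% = 9.8776%.

9.88%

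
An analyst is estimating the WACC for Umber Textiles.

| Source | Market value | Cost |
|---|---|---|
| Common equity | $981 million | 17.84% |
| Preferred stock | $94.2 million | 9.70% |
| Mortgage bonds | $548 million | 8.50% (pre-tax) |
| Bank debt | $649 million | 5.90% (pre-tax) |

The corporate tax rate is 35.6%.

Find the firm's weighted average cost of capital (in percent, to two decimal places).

Total capital V = 981 + 94.2 + 548 + 649 = 2272.2.
Equity: weight = 981/2272.2 = 0.4317; cost = 17.84%.
Preferred: weight = 94.2/2272.2 = 0.0415; cost = 9.7%.
Mortgage bonds: weight = 548/2272.2 = 0.2412; after-tax cost = 8.5% × (1 − 35.6%) = 5.4740%.
Bank debt: weight = 649/2272.2 = 0.2856; after-tax cost = 5.9% × (1 − 35.6%) = 3.7996%.
WACC = 0.4317 × 17.8400% + 0.0415 × 9.7000% + 0.2412 × 5.4740% + 0.2856 × 3.7996% = 10.5098%.

10.51%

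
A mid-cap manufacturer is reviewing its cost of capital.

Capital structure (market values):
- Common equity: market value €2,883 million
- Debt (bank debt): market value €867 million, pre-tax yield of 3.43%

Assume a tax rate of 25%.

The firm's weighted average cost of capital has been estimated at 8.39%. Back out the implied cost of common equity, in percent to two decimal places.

10.14%

Total capital V = 2883 + 867 = 3750.
Equity weight = 2883/3750 = 0.7688.
Bank debt weight = 867/3750 = 0.2312.
Debt contribution = 0.2312 × 3.43% × (1 − 25%) = 0.5948%.
Required equity contribution = 8.39% − 0.5948% = 7.7952%.
Re = 7.7952% / 0.7688 = 10.1395%.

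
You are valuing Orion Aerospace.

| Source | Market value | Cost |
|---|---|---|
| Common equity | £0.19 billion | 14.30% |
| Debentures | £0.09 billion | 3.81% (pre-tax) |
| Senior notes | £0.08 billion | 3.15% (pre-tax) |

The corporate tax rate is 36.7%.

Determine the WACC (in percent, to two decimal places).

8.59%

Total capital V = 0.19 + 0.09 + 0.08 = 0.36.
Equity: weight = 0.19/0.36 = 0.5278; cost = 14.3%.
Debentures: weight = 0.09/0.36 = 0.2500; after-tax cost = 3.81% × (1 − 36.7%) = 2.4117%.
Senior notes: weight = 0.08/0.36 = 0.2222; after-tax cost = 3.15% × (1 − 36.7%) = 1.9939%.
WACC = 0.5278 × 14.3000% + 0.2500 × 2.4117% + 0.2222 × 1.9939% = 8.5933%.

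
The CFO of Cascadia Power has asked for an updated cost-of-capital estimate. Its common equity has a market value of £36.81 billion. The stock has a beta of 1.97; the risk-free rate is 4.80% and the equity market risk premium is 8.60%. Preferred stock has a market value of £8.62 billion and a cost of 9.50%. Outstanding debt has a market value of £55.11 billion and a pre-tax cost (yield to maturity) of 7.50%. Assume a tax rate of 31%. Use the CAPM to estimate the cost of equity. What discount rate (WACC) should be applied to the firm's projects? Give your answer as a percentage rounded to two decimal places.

Cost of equity via CAPM: Re = 4.8% + 1.97 × 8.6% = 21.7420%.
Total capital V = 36.81 + 8.62 + 55.11 = 100.54.
Equity: weight = 36.81/100.54 = 0.3661; cost = 21.742%.
Preferred: weight = 8.62/100.54 = 0.0857; cost = 9.5%.
Debt: weight = 55.11/100.54 = 0.5481; after-tax cost = 7.5% × (1 − 31%) = 5.1750%.
WACC = 0.3661 × 21.7420% + 0.0857 × 9.5000% + 0.5481 × 5.1750% = 11.6114%.

11.61%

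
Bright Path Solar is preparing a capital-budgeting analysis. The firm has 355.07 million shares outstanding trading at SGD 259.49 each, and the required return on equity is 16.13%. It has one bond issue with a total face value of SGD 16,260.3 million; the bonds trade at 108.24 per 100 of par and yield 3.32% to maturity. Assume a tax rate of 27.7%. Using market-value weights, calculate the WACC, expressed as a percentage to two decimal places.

Market value of equity E = 259.49 × 355.07m = 92137.1143m. Market value of debt D = 16260.3m × 108.24/100 = 17600.14872m.
Total capital V = 92137.1143 + 17600.14872 = 109737.26302.
Equity: weight = 92137.1143/109737.26302 = 0.8396; cost = 16.13%.
Bonds outstanding: weight = 17600.14872/109737.26302 = 0.1604; after-tax cost = 3.32% × (1 − 27.7%) = 2.4004%.
WACC = 0.8396 × 16.1300% + 0.1604 × 2.4004% = 13.9280%.

13.93%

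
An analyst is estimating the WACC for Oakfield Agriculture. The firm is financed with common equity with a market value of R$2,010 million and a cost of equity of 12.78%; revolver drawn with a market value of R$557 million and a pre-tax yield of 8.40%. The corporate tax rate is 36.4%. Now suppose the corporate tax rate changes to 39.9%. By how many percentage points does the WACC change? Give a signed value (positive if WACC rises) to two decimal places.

-0.06 pp

Current WACC:
Total capital V = 2010 + 557 = 2567.
Equity: weight = 2010/2567 = 0.7830; cost = 12.78%.
Revolver drawn: weight = 557/2567 = 0.2170; after-tax cost = 8.4% × (1 − 36.4%) = 5.3424%.
WACC = 0.7830 × 12.7800% + 0.2170 × 5.3424% = 11.1662%.
After the change:
Total capital V = 2010 + 557 = 2567.
Equity: weight = 2010/2567 = 0.7830; cost = 12.78%.
Revolver drawn: weight = 557/2567 = 0.2170; after-tax cost = 8.4% × (1 − 39.9%) = 5.0484%.
WACC = 0.7830 × 12.7800% + 0.2170 × 5.0484% = 11.1024%.
Change in WACC = 11.1024% − 11.1662% = -0.0638 pp.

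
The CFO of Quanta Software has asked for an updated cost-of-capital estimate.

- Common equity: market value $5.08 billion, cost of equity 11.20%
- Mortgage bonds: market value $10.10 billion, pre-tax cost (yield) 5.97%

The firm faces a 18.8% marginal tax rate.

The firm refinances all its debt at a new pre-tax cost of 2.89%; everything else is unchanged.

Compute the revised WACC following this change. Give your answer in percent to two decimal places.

After the change:
Total capital V = 5.08 + 10.1 = 15.18.
Equity: weight = 5.08/15.18 = 0.3347; cost = 11.2%.
Mortgage bonds: weight = 10.1/15.18 = 0.6653; after-tax cost = 2.89% × (1 − 18.8%) = 2.3467%.
WACC = 0.3347 × 11.2000% + 0.6653 × 2.3467% = 5.3095%.

5.31%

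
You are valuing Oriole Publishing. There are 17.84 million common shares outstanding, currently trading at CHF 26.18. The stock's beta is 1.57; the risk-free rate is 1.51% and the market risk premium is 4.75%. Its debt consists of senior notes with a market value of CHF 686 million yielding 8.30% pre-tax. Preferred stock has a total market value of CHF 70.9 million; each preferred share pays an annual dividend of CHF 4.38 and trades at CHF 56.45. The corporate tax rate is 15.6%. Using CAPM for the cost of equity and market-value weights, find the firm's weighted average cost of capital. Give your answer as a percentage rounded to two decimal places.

Cost of equity via CAPM: Re = 1.51% + 1.57 × 4.75% = 8.9675%.
Cost of preferred: Rp = 4.38 / 56.45 = 7.7591%.
Market value of equity E = 26.18 × 17.84m = 467.0512m.
Total capital V = 467.0512 + 70.9 + 686 = 1223.9512.
Equity: weight = 467.0512/1223.9512 = 0.3816; cost = 8.9675%.
Preferred: weight = 70.9/1223.9512 = 0.0579; cost = 7.7591%.
Senior notes: weight = 686/1223.9512 = 0.5605; after-tax cost = 8.3% × (1 − 15.6%) = 7.0052%.
WACC = 0.3816 × 8.9675% + 0.0579 × 7.7591% + 0.5605 × 7.0052% = 7.7977%.

7.80%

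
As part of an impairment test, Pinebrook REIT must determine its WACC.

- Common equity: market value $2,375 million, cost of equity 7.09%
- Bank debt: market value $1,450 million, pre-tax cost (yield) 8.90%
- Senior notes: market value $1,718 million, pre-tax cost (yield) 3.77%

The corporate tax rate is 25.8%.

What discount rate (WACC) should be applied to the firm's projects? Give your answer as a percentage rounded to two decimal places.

Total capital V = 2375 + 1450 + 1718 = 5543.
Equity: weight = 2375/5543 = 0.4285; cost = 7.09%.
Bank debt: weight = 1450/5543 = 0.2616; after-tax cost = 8.9% × (1 − 25.8%) = 6.6038%.
Senior notes: weight = 1718/5543 = 0.3099; after-tax cost = 3.77% × (1 − 25.8%) = 2.7973%.
WACC = 0.4285 × 7.0900% + 0.2616 × 6.6038% + 0.3099 × 2.7973% = 5.6323%.

5.63%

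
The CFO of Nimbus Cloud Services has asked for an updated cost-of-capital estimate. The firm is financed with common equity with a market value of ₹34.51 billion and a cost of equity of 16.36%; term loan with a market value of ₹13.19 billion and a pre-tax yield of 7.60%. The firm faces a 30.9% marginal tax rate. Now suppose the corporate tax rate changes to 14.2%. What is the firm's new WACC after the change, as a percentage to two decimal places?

After the change:
Total capital V = 34.51 + 13.19 = 47.7.
Equity: weight = 34.51/47.7 = 0.7235; cost = 16.36%.
Term loan: weight = 13.19/47.7 = 0.2765; after-tax cost = 7.6% × (1 − 14.2%) = 6.5208%.
WACC = 0.7235 × 16.3600% + 0.2765 × 6.5208% = 13.6393%.

13.64%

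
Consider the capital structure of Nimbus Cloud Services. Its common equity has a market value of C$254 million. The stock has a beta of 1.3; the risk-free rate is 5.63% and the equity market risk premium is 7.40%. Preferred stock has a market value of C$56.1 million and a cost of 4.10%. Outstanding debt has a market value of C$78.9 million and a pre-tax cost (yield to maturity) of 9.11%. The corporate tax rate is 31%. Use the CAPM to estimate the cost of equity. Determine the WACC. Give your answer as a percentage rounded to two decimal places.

Cost of equity via CAPM: Re = 5.63% + 1.3 × 7.4% = 15.2500%.
Total capital V = 254 + 56.1 + 78.9 = 389.
Equity: weight = 254/389 = 0.6530; cost = 15.25%.
Preferred: weight = 56.1/389 = 0.1442; cost = 4.1%.
Debt: weight = 78.9/389 = 0.2028; after-tax cost = 9.11% × (1 − 31%) = 6.2859%.
WACC = 0.6530 × 15.2500% + 0.1442 × 4.1000% + 0.2028 × 6.2859% = 11.8238%.

11.82%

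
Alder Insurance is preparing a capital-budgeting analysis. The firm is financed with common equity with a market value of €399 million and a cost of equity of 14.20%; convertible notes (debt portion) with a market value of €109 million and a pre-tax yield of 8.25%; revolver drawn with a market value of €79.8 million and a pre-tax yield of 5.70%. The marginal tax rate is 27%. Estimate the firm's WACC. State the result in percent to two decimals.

Total capital V = 399 + 109 + 79.8 = 587.8.
Equity: weight = 399/587.8 = 0.6788; cost = 14.2%.
Convertible notes (debt portion): weight = 109/587.8 = 0.1854; after-tax cost = 8.25% × (1 − 27%) = 6.0225%.
Revolver drawn: weight = 79.8/587.8 = 0.1358; after-tax cost = 5.7% × (1 − 27%) = 4.1610%.
WACC = 0.6788 × 14.2000% + 0.1854 × 6.0225% + 0.1358 × 4.1610% = 11.3207%.

11.32%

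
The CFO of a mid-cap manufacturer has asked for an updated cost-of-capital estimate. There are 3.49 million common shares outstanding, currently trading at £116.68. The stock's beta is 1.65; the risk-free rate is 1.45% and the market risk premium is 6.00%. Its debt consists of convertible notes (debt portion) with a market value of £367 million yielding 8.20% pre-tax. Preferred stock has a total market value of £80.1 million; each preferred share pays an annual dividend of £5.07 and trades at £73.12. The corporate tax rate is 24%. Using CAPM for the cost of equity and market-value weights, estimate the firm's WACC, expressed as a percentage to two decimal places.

Cost of equity via CAPM: Re = 1.45% + 1.65 × 6.0% = 11.3500%.
Cost of preferred: Rp = 5.07 / 73.12 = 6.9338%.
Market value of equity E = 116.68 × 3.49m = 407.2132m.
Total capital V = 407.2132 + 80.1 + 367 = 854.3132.
Equity: weight = 407.2132/854.3132 = 0.4767; cost = 11.35%.
Preferred: weight = 80.1/854.3132 = 0.0938; cost = 6.9338%.
Convertible notes (debt portion): weight = 367/854.3132 = 0.4296; after-tax cost = 8.2% × (1 − 24%) = 6.2320%.
WACC = 0.4767 × 11.3500% + 0.0938 × 6.9338% + 0.4296 × 6.2320% = 8.7373%.

8.74%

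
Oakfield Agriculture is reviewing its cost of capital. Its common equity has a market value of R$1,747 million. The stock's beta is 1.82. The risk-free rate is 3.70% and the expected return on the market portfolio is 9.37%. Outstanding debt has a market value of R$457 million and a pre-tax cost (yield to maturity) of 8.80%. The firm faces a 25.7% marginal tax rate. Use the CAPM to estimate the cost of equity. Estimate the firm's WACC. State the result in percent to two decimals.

12.47%

Market risk premium = 9.37% − 3.7% = 5.67%.
Cost of equity via CAPM: Re = 3.7% + 1.82 × 5.67% = 14.0194%.
Total capital V = 1747 + 457 = 2204.
Equity: weight = 1747/2204 = 0.7926; cost = 14.0194%.
Debt: weight = 457/2204 = 0.2074; after-tax cost = 8.8% × (1 − 25.7%) = 6.5384%.
WACC = 0.7926 × 14.0194% + 0.2074 × 6.5384% = 12.4682%.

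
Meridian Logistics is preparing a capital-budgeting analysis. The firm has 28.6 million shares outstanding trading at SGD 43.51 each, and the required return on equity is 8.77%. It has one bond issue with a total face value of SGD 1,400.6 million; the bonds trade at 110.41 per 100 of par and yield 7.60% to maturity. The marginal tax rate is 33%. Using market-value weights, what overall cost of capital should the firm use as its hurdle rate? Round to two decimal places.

6.73%

Market value of equity E = 43.51 × 28.6m = 1244.386m. Market value of debt D = 1400.6m × 110.41/100 = 1546.40246m.
Total capital V = 1244.386 + 1546.40246 = 2790.78846.
Equity: weight = 1244.386/2790.78846 = 0.4459; cost = 8.77%.
Bonds outstanding: weight = 1546.40246/2790.78846 = 0.5541; after-tax cost = 7.6% × (1 − 33%) = 5.0920%.
WACC = 0.4459 × 8.7700% + 0.5541 × 5.0920% = 6.7320%.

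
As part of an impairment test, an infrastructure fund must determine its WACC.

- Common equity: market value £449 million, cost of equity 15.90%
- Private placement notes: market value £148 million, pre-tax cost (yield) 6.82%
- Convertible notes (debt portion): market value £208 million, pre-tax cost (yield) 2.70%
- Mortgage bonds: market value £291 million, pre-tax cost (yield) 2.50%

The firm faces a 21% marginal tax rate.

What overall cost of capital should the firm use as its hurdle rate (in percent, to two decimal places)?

8.17%

Total capital V = 449 + 148 + 208 + 291 = 1096.
Equity: weight = 449/1096 = 0.4097; cost = 15.9%.
Private placement notes: weight = 148/1096 = 0.1350; after-tax cost = 6.82% × (1 − 21%) = 5.3878%.
Convertible notes (debt portion): weight = 208/1096 = 0.1898; after-tax cost = 2.7% × (1 − 21%) = 2.1330%.
Mortgage bonds: weight = 291/1096 = 0.2655; after-tax cost = 2.5% × (1 − 21%) = 1.9750%.
WACC = 0.4097 × 15.9000% + 0.1350 × 5.3878% + 0.1898 × 2.1330% + 0.2655 × 1.9750% = 8.1705%.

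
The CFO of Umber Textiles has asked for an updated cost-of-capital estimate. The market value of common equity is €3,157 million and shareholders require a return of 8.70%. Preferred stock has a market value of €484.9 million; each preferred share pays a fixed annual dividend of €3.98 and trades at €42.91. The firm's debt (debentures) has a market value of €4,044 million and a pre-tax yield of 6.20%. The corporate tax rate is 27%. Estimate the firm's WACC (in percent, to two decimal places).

Cost of preferred: Rp = 3.98 / 42.91 = 9.2752%.
Total capital V = 3157 + 484.9 + 4044 = 7685.9.
Equity: weight = 3157/7685.9 = 0.4108; cost = 8.7%.
Preferred: weight = 484.9/7685.9 = 0.0631; cost = 9.2752%.
Debentures: weight = 4044/7685.9 = 0.5262; after-tax cost = 6.2% × (1 − 27%) = 4.5260%.
WACC = 0.4108 × 8.7000% + 0.0631 × 9.2752% + 0.5262 × 4.5260% = 6.5401%.

6.54%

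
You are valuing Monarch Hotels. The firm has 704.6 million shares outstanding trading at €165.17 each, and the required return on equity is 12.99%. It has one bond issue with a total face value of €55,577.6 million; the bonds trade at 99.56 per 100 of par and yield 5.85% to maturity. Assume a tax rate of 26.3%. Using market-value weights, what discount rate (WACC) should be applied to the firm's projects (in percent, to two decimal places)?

10.19%

Market value of equity E = 165.17 × 704.6m = 116378.782m. Market value of debt D = 55577.6m × 99.56/100 = 55333.05856m.
Total capital V = 116378.782 + 55333.05856 = 171711.84056.
Equity: weight = 116378.782/171711.84056 = 0.6778; cost = 12.99%.
Bonds outstanding: weight = 55333.05856/171711.84056 = 0.3222; after-tax cost = 5.85% × (1 − 26.3%) = 4.3114%.
WACC = 0.6778 × 12.9900% + 0.3222 × 4.3114% = 10.1934%.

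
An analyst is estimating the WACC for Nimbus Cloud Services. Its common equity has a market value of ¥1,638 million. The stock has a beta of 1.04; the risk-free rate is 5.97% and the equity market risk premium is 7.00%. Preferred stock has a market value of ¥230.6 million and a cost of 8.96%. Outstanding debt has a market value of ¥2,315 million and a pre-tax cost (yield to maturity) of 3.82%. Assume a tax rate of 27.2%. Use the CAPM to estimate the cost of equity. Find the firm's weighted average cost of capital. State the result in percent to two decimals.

Cost of equity via CAPM: Re = 5.97% + 1.04 × 7.0% = 13.2500%.
Total capital V = 1638 + 230.6 + 2315 = 4183.6.
Equity: weight = 1638/4183.6 = 0.3915; cost = 13.25%.
Preferred: weight = 230.6/4183.6 = 0.0551; cost = 8.96%.
Debt: weight = 2315/4183.6 = 0.5534; after-tax cost = 3.82% × (1 − 27.2%) = 2.7810%.
WACC = 0.3915 × 13.2500% + 0.0551 × 8.9600% + 0.5534 × 2.7810% = 7.2205%.

7.22%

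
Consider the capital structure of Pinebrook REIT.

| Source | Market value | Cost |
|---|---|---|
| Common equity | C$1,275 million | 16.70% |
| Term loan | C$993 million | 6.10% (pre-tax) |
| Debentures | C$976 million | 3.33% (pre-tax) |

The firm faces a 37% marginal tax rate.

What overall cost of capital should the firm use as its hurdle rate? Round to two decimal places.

Total capital V = 1275 + 993 + 976 = 3244.
Equity: weight = 1275/3244 = 0.3930; cost = 16.7%.
Term loan: weight = 993/3244 = 0.3061; after-tax cost = 6.1% × (1 − 37%) = 3.8430%.
Debentures: weight = 976/3244 = 0.3009; after-tax cost = 3.33% × (1 − 37%) = 2.0979%.
WACC = 0.3930 × 16.7000% + 0.3061 × 3.8430% + 0.3009 × 2.0979% = 8.3712%.

8.37%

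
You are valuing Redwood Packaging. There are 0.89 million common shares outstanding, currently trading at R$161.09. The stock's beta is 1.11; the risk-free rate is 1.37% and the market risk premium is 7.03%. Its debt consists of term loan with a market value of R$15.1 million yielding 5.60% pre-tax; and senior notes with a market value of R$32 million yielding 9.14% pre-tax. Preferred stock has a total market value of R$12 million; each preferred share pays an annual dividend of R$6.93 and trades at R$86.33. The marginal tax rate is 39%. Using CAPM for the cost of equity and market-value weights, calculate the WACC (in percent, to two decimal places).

Cost of equity via CAPM: Re = 1.37% + 1.11 × 7.03% = 9.1733%.
Cost of preferred: Rp = 6.93 / 86.33 = 8.0273%.
Market value of equity E = 161.09 × 0.89m = 143.3701m.
Total capital V = 143.3701 + 12 + 15.1 + 32 = 202.4701.
Equity: weight = 143.3701/202.4701 = 0.7081; cost = 9.1733%.
Preferred: weight = 12/202.4701 = 0.0593; cost = 8.0273%.
Term loan: weight = 15.1/202.4701 = 0.0746; after-tax cost = 5.6% × (1 − 39%) = 3.4160%.
Senior notes: weight = 32/202.4701 = 0.1580; after-tax cost = 9.14% × (1 − 39%) = 5.5754%.
WACC = 0.7081 × 9.1733% + 0.0593 × 8.0273% + 0.0746 × 3.4160% + 0.1580 × 5.5754% = 8.1074%.

8.11%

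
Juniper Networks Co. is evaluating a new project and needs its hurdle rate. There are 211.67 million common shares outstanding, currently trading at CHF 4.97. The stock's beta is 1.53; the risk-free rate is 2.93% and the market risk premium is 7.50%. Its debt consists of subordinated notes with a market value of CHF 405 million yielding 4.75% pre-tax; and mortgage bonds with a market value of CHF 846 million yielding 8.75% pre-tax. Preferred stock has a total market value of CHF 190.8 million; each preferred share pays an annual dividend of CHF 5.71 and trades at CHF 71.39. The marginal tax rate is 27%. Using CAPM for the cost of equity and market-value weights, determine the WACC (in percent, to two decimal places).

9.42%

Cost of equity via CAPM: Re = 2.93% + 1.53 × 7.5% = 14.4050%.
Cost of preferred: Rp = 5.71 / 71.39 = 7.9983%.
Market value of equity E = 4.97 × 211.67m = 1051.9999m.
Total capital V = 1051.9999 + 190.8 + 405 + 846 = 2493.7999.
Equity: weight = 1051.9999/2493.7999 = 0.4218; cost = 14.405%.
Preferred: weight = 190.8/2493.7999 = 0.0765; cost = 7.9983%.
Subordinated notes: weight = 405/2493.7999 = 0.1624; after-tax cost = 4.75% × (1 − 27%) = 3.4675%.
Mortgage bonds: weight = 846/2493.7999 = 0.3392; after-tax cost = 8.75% × (1 − 27%) = 6.3875%.
WACC = 0.4218 × 14.4050% + 0.0765 × 7.9983% + 0.1624 × 3.4675% + 0.3392 × 6.3875% = 9.4187%.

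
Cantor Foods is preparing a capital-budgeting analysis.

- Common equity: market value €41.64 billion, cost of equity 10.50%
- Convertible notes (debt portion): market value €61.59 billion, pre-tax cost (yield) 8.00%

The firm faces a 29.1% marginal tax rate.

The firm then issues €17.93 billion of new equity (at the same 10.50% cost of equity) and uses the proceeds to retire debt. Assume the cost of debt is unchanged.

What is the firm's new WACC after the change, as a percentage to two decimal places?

After the change:
Total capital V = 59.57 + 43.66 = 103.23.
Equity: weight = 59.57/103.23 = 0.5771; cost = 10.5%.
Convertible notes (debt portion): weight = 43.66/103.23 = 0.4229; after-tax cost = 8% × (1 − 29.1%) = 5.6720%.
WACC = 0.5771 × 10.5000% + 0.4229 × 5.6720% = 8.4581%.

8.46%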